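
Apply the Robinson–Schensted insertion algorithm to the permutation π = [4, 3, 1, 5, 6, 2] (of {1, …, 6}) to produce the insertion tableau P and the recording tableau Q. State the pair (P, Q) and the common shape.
P = [1, 2, 6] / [3, 5] / [4];  Q = [1, 4, 5] / [2, 6] / [3];  common shape = (3, 2, 1)

Row-insert the values π_1, π_2, … into P one at a time, bumping the leftmost entry strictly greater than the inserted value down to the next row. The recording tableau Q records, in position (i, j), the step at which that cell was added to P.
  Insert 4 (step 1): P = [4];  Q = [1]
  Insert 3 (step 2): P = [3] / [4];  Q = [1] / [2]
  Insert 1 (step 3): P = [1] / [3] / [4];  Q = [1] / [2] / [3]
  Insert 5 (step 4): P = [1, 5] / [3] / [4];  Q = [1, 4] / [2] / [3]
  Insert 6 (step 5): P = [1, 5, 6] / [3] / [4];  Q = [1, 4, 5] / [2] / [3]
  Insert 2 (step 6): P = [1, 2, 6] / [3, 5] / [4];  Q = [1, 4, 5] / [2, 6] / [3]
Final shape: (3, 2, 1).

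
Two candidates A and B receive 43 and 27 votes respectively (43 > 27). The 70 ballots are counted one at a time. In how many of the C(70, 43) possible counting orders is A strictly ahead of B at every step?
Strict-lead orderings = 4161956306130554624

Total orderings of the 70 votes with 43 for A: C(70, 43) = 18208558839321176480. By the Bertrand ballot formula (Cycle Lemma / reflection principle), the number of orderings in which A is strictly ahead of B throughout is (p − q)/(p + q) · C(p + q, p) = (43 − 27)/(43 + 27) · 18208558839321176480 = 4161956306130554624.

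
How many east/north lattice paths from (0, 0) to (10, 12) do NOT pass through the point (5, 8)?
Number of paths = 484484

Total paths from (0, 0) to (10, 12): C(22, 10) = 646646. Paths through (5, 8): (paths (0, 0) → (5, 8)) × (paths (5, 8) → (10, 12)) = C(13, 5) · C(9, 5) = 1287 · 126 = 162162. Avoidance count = 646646 − 162162 = 484484.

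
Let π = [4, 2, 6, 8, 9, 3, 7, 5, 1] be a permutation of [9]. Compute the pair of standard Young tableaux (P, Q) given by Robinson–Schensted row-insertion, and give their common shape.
P = [1, 3, 5, 9] / [2, 6, 7] / [4] / [8];  Q = [1, 3, 4, 5] / [2, 6, 7] / [8] / [9];  common shape = (4, 3, 1, 1)

Row-insert the values π_1, π_2, … into P one at a time, bumping the leftmost entry strictly greater than the inserted value down to the next row. The recording tableau Q records, in position (i, j), the step at which that cell was added to P.
  Insert 4 (step 1): P = [4];  Q = [1]
  Insert 2 (step 2): P = [2] / [4];  Q = [1] / [2]
  Insert 6 (step 3): P = [2, 6] / [4];  Q = [1, 3] / [2]
  Insert 8 (step 4): P = [2, 6, 8] / [4];  Q = [1, 3, 4] / [2]
  Insert 9 (step 5): P = [2, 6, 8, 9] / [4];  Q = [1, 3, 4, 5] / [2]
  Insert 3 (step 6): P = [2, 3, 8, 9] / [4, 6];  Q = [1, 3, 4, 5] / [2, 6]
  Insert 7 (step 7): P = [2, 3, 7, 9] / [4, 6, 8];  Q = [1, 3, 4, 5] / [2, 6, 7]
  Insert 5 (step 8): P = [2, 3, 5, 9] / [4, 6, 7] / [8];  Q = [1, 3, 4, 5] / [2, 6, 7] / [8]
  Insert 1 (step 9): P = [1, 3, 5, 9] / [2, 6, 7] / [4] / [8];  Q = [1, 3, 4, 5] / [2, 6, 7] / [8] / [9]
Final shape: (4, 3, 1, 1).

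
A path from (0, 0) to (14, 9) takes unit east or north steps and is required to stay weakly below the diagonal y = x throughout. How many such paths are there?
Number of paths = 326876

By the reflection principle (André's argument), the number of monotone paths to (14, 9) with n ≤ m that never go above y = x is C(23, 14) − C(23, 15) = 817190 − 490314 = 326876.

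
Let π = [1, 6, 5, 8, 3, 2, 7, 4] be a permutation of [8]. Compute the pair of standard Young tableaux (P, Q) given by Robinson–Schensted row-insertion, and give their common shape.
P = [1, 2, 4] / [3, 7] / [5, 8] / [6];  Q = [1, 2, 4] / [3, 7] / [5, 8] / [6];  common shape = (3, 2, 2, 1)

Row-insert the values π_1, π_2, … into P one at a time, bumping the leftmost entry strictly greater than the inserted value down to the next row. The recording tableau Q records, in position (i, j), the step at which that cell was added to P.
  Insert 1 (step 1): P = [1];  Q = [1]
  Insert 6 (step 2): P = [1, 6];  Q = [1, 2]
  Insert 5 (step 3): P = [1, 5] / [6];  Q = [1, 2] / [3]
  Insert 8 (step 4): P = [1, 5, 8] / [6];  Q = [1, 2, 4] / [3]
  Insert 3 (step 5): P = [1, 3, 8] / [5] / [6];  Q = [1, 2, 4] / [3] / [5]
  Insert 2 (step 6): P = [1, 2, 8] / [3] / [5] / [6];  Q = [1, 2, 4] / [3] / [5] / [6]
  Insert 7 (step 7): P = [1, 2, 7] / [3, 8] / [5] / [6];  Q = [1, 2, 4] / [3, 7] / [5] / [6]
  Insert 4 (step 8): P = [1, 2, 4] / [3, 7] / [5, 8] / [6];  Q = [1, 2, 4] / [3, 7] / [5, 8] / [6]
Final shape: (3, 2, 2, 1).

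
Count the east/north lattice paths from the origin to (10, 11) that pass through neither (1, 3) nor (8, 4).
Number of paths = 238808

Inclusion–exclusion. Total paths: C(21, 10) = 352716. Through P₁: C(4, 1)·C(17, 9) = 97240. Through P₂: C(12, 8)·C(9, 2) = 17820. Since P₁ is strictly southwest of P₂, a monotone path through both must visit P₁ then P₂; paths through both = C(4, 1)·C(8, 7)·C(9, 2) = 1152. Avoid both = 352716 − 97240 − 17820 + 1152 = 238808.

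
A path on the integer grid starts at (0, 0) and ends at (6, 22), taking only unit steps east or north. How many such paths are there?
Number of paths = 376740

A monotone lattice path from (0, 0) to (6, 22) consists of 6 east steps and 22 north steps in some order, so it is determined by which 6 of the 28 steps are east. The count is C(28, 6) = 376740.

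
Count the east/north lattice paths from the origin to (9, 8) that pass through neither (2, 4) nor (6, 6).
Number of paths = 12370

Inclusion–exclusion. Total paths: C(17, 9) = 24310. Through P₁: C(6, 2)·C(11, 7) = 4950. Through P₂: C(12, 6)·C(5, 3) = 9240. Since P₁ is strictly southwest of P₂, a monotone path through both must visit P₁ then P₂; paths through both = C(6, 2)·C(6, 4)·C(5, 3) = 2250. Avoid both = 24310 − 4950 − 9240 + 2250 = 12370.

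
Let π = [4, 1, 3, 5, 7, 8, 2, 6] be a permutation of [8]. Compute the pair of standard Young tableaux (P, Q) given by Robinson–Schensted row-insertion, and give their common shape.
P = [1, 2, 5, 6, 8] / [3, 7] / [4];  Q = [1, 3, 4, 5, 6] / [2, 8] / [7];  common shape = (5, 2, 1)

Row-insert the values π_1, π_2, … into P one at a time, bumping the leftmost entry strictly greater than the inserted value down to the next row. The recording tableau Q records, in position (i, j), the step at which that cell was added to P.
  Insert 4 (step 1): P = [4];  Q = [1]
  Insert 1 (step 2): P = [1] / [4];  Q = [1] / [2]
  Insert 3 (step 3): P = [1, 3] / [4];  Q = [1, 3] / [2]
  Insert 5 (step 4): P = [1, 3, 5] / [4];  Q = [1, 3, 4] / [2]
  Insert 7 (step 5): P = [1, 3, 5, 7] / [4];  Q = [1, 3, 4, 5] / [2]
  Insert 8 (step 6): P = [1, 3, 5, 7, 8] / [4];  Q = [1, 3, 4, 5, 6] / [2]
  Insert 2 (step 7): P = [1, 2, 5, 7, 8] / [3] / [4];  Q = [1, 3, 4, 5, 6] / [2] / [7]
  Insert 6 (step 8): P = [1, 2, 5, 6, 8] / [3, 7] / [4];  Q = [1, 3, 4, 5, 6] / [2, 8] / [7]
Final shape: (5, 2, 1).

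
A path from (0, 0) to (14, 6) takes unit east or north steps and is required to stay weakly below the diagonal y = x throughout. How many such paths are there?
Number of paths = 23256

By the reflection principle (André's argument), the number of monotone paths to (14, 6) with n ≤ m that never go above y = x is C(20, 14) − C(20, 15) = 38760 − 15504 = 23256.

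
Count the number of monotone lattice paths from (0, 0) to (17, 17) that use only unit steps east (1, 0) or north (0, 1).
Number of paths = 2333606220

A monotone lattice path from (0, 0) to (17, 17) consists of 17 east steps and 17 north steps in some order, so it is determined by which 17 of the 34 steps are east. The count is C(34, 17) = 2333606220.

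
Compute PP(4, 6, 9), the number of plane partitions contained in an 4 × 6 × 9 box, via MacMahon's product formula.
PP(4, 6, 9) = 559299781040

Evaluate the triple product over i = 1..4, j = 1..6, k = 1..9. The factors are (2/1) · (3/2) · (4/3) · (5/4) · (6/5) · (7/6) · (8/7) · (9/8) · … (216 factors total). The numerators and denominators telescope so the product is an integer; carrying out the multiplication exactly gives PP(4, 6, 9) = 559299781040.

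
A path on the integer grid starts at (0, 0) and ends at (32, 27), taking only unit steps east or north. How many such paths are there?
Number of paths = 48402641245296107

A monotone lattice path from (0, 0) to (32, 27) consists of 32 east steps and 27 north steps in some order, so it is determined by which 32 of the 59 steps are east. The count is C(59, 32) = 48402641245296107.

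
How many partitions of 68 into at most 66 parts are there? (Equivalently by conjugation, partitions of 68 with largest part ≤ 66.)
p(68, parts ≤ 66) = 3087733

Use the recurrence p(n, m) = p(n, m−1) + p(n−m, m): either the largest part is < m (count p(n, m−1)) or the largest part is exactly m (remove one copy of m, count p(n−m, m)). With p(0, ·) = 1 this gives p(68, parts ≤ 66) = 3087733. (By conjugating Young diagrams, this also counts partitions of 68 into at most 66 parts.)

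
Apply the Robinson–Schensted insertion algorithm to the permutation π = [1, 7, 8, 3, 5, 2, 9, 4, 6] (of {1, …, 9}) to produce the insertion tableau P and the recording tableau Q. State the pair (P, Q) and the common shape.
P = [1, 2, 4, 6] / [3, 5, 9] / [7, 8];  Q = [1, 2, 3, 7] / [4, 5, 9] / [6, 8];  common shape = (4, 3, 2)

Row-insert the values π_1, π_2, … into P one at a time, bumping the leftmost entry strictly greater than the inserted value down to the next row. The recording tableau Q records, in position (i, j), the step at which that cell was added to P.
  Insert 1 (step 1): P = [1];  Q = [1]
  Insert 7 (step 2): P = [1, 7];  Q = [1, 2]
  Insert 8 (step 3): P = [1, 7, 8];  Q = [1, 2, 3]
  Insert 3 (step 4): P = [1, 3, 8] / [7];  Q = [1, 2, 3] / [4]
  Insert 5 (step 5): P = [1, 3, 5] / [7, 8];  Q = [1, 2, 3] / [4, 5]
  Insert 2 (step 6): P = [1, 2, 5] / [3, 8] / [7];  Q = [1, 2, 3] / [4, 5] / [6]
  Insert 9 (step 7): P = [1, 2, 5, 9] / [3, 8] / [7];  Q = [1, 2, 3, 7] / [4, 5] / [6]
  Insert 4 (step 8): P = [1, 2, 4, 9] / [3, 5] / [7, 8];  Q = [1, 2, 3, 7] / [4, 5] / [6, 8]
  Insert 6 (step 9): P = [1, 2, 4, 6] / [3, 5, 9] / [7, 8];  Q = [1, 2, 3, 7] / [4, 5, 9] / [6, 8]
Final shape: (4, 3, 2).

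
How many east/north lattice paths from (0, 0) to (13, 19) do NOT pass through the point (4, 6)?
Number of paths = 242915400

Total paths from (0, 0) to (13, 19): C(32, 13) = 347373600. Paths through (4, 6): (paths (0, 0) → (4, 6)) × (paths (4, 6) → (13, 19)) = C(10, 4) · C(22, 9) = 210 · 497420 = 104458200. Avoidance count = 347373600 − 104458200 = 242915400.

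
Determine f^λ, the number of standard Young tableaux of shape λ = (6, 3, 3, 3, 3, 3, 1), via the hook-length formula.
# SYT of shape (6, 3, 3, 3, 3, 3, 1) = 298750452

Hook-length formula: f^λ = n! / Π hook(c), product over all cells c of the Young diagram. For λ = (6, 3, 3, 3, 3, 3, 1), n = 22 boxes. Hook lengths by row (left-to-right, top-to-bottom): [12, 10, 9, 3, 2, 1]; [8, 6, 5]; [7, 5, 4]; [6, 4, 3]; [5, 3, 2]; [4, 2, 1]; [1]. Product of hooks = 3762339840000. So f^λ = 22! / 3762339840000 = 1124000727777607680000 / 3762339840000 = 298750452.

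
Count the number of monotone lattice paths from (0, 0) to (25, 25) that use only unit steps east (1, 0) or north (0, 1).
Number of paths = 126410606437752

A monotone lattice path from (0, 0) to (25, 25) consists of 25 east steps and 25 north steps in some order, so it is determined by which 25 of the 50 steps are east. The count is C(50, 25) = 126410606437752.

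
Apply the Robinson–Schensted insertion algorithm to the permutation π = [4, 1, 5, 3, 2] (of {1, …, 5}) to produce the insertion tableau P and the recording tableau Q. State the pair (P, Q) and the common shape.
P = [1, 2] / [3, 5] / [4];  Q = [1, 3] / [2, 4] / [5];  common shape = (2, 2, 1)

Row-insert the values π_1, π_2, … into P one at a time, bumping the leftmost entry strictly greater than the inserted value down to the next row. The recording tableau Q records, in position (i, j), the step at which that cell was added to P.
  Insert 4 (step 1): P = [4];  Q = [1]
  Insert 1 (step 2): P = [1] / [4];  Q = [1] / [2]
  Insert 5 (step 3): P = [1, 5] / [4];  Q = [1, 3] / [2]
  Insert 3 (step 4): P = [1, 3] / [4, 5];  Q = [1, 3] / [2, 4]
  Insert 2 (step 5): P = [1, 2] / [3, 5] / [4];  Q = [1, 3] / [2, 4] / [5]
Final shape: (2, 2, 1).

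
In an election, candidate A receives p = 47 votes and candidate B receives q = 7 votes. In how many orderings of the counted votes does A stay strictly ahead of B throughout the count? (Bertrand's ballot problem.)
Strict-lead orderings = 131185600

Total orderings of the 54 votes with 47 for A: C(54, 47) = 177100560. By the Bertrand ballot formula (Cycle Lemma / reflection principle), the number of orderings in which A is strictly ahead of B throughout is (p − q)/(p + q) · C(p + q, p) = (47 − 7)/(47 + 7) · 177100560 = 131185600.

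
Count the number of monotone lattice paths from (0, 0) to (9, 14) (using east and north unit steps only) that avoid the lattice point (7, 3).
Number of paths = 807830

Total paths from (0, 0) to (9, 14): C(23, 9) = 817190. Paths through (7, 3): (paths (0, 0) → (7, 3)) × (paths (7, 3) → (9, 14)) = C(10, 7) · C(13, 2) = 120 · 78 = 9360. Avoidance count = 817190 − 9360 = 807830.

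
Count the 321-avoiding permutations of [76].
C_76 = 4790408930363303911328386208394864461024520

These 321-avoiding permutations are counted by the Catalan number C_n = (1/(n + 1)) · C(2n, n). For n = 76: C_76 = (1/77) · C(152, 76) = 368861487637974401172285738046404563498888040/77 = 4790408930363303911328386208394864461024520.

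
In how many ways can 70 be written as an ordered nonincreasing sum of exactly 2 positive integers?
p(70, 2 parts) = 35

Partitions of n into exactly k parts are in bijection with partitions of n − k into at most k parts (subtract 1 from each part). So p(70, exactly 2) = p(68, parts ≤ 2). Computing via the recurrence p(m, j) = p(m, j−1) + p(m−j, j) gives 35.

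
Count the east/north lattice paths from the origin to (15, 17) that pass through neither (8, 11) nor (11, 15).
Number of paths = 359812158

Inclusion–exclusion. Total paths: C(32, 15) = 565722720. Through P₁: C(19, 8)·C(13, 7) = 129698712. Through P₂: C(26, 11)·C(6, 4) = 115892400. Since P₁ is strictly southwest of P₂, a monotone path through both must visit P₁ then P₂; paths through both = C(19, 8)·C(7, 3)·C(6, 4) = 39680550. Avoid both = 565722720 − 129698712 − 115892400 + 39680550 = 359812158.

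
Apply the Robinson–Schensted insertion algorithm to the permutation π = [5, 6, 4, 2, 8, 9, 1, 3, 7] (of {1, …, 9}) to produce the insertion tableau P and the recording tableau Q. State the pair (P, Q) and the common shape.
P = [1, 3, 7, 9] / [2, 6, 8] / [4] / [5];  Q = [1, 2, 5, 6] / [3, 8, 9] / [4] / [7];  common shape = (4, 3, 1, 1)

Row-insert the values π_1, π_2, … into P one at a time, bumping the leftmost entry strictly greater than the inserted value down to the next row. The recording tableau Q records, in position (i, j), the step at which that cell was added to P.
  Insert 5 (step 1): P = [5];  Q = [1]
  Insert 6 (step 2): P = [5, 6];  Q = [1, 2]
  Insert 4 (step 3): P = [4, 6] / [5];  Q = [1, 2] / [3]
  Insert 2 (step 4): P = [2, 6] / [4] / [5];  Q = [1, 2] / [3] / [4]
  Insert 8 (step 5): P = [2, 6, 8] / [4] / [5];  Q = [1, 2, 5] / [3] / [4]
  Insert 9 (step 6): P = [2, 6, 8, 9] / [4] / [5];  Q = [1, 2, 5, 6] / [3] / [4]
  Insert 1 (step 7): P = [1, 6, 8, 9] / [2] / [4] / [5];  Q = [1, 2, 5, 6] / [3] / [4] / [7]
  Insert 3 (step 8): P = [1, 3, 8, 9] / [2, 6] / [4] / [5];  Q = [1, 2, 5, 6] / [3, 8] / [4] / [7]
  Insert 7 (step 9): P = [1, 3, 7, 9] / [2, 6, 8] / [4] / [5];  Q = [1, 2, 5, 6] / [3, 8, 9] / [4] / [7]
Final shape: (4, 3, 1, 1).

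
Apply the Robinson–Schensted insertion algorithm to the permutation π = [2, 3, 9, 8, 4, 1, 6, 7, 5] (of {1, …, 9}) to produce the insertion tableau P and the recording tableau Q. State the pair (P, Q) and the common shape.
P = [1, 3, 4, 5, 7] / [2, 6] / [8] / [9];  Q = [1, 2, 3, 7, 8] / [4, 9] / [5] / [6];  common shape = (5, 2, 1, 1)

Row-insert the values π_1, π_2, … into P one at a time, bumping the leftmost entry strictly greater than the inserted value down to the next row. The recording tableau Q records, in position (i, j), the step at which that cell was added to P.
  Insert 2 (step 1): P = [2];  Q = [1]
  Insert 3 (step 2): P = [2, 3];  Q = [1, 2]
  Insert 9 (step 3): P = [2, 3, 9];  Q = [1, 2, 3]
  Insert 8 (step 4): P = [2, 3, 8] / [9];  Q = [1, 2, 3] / [4]
  Insert 4 (step 5): P = [2, 3, 4] / [8] / [9];  Q = [1, 2, 3] / [4] / [5]
  Insert 1 (step 6): P = [1, 3, 4] / [2] / [8] / [9];  Q = [1, 2, 3] / [4] / [5] / [6]
  Insert 6 (step 7): P = [1, 3, 4, 6] / [2] / [8] / [9];  Q = [1, 2, 3, 7] / [4] / [5] / [6]
  Insert 7 (step 8): P = [1, 3, 4, 6, 7] / [2] / [8] / [9];  Q = [1, 2, 3, 7, 8] / [4] / [5] / [6]
  Insert 5 (step 9): P = [1, 3, 4, 5, 7] / [2, 6] / [8] / [9];  Q = [1, 2, 3, 7, 8] / [4, 9] / [5] / [6]
Final shape: (5, 2, 1, 1).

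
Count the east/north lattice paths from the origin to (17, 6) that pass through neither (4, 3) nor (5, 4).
Number of paths = 76251

Inclusion–exclusion. Total paths: C(23, 17) = 100947. Through P₁: C(7, 4)·C(16, 13) = 19600. Through P₂: C(9, 5)·C(14, 12) = 11466. Since P₁ is strictly southwest of P₂, a monotone path through both must visit P₁ then P₂; paths through both = C(7, 4)·C(2, 1)·C(14, 12) = 6370. Avoid both = 100947 − 19600 − 11466 + 6370 = 76251.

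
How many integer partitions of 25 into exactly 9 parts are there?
p(25, 9 parts) = 201

Partitions of n into exactly k parts are in bijection with partitions of n − k into at most k parts (subtract 1 from each part). So p(25, exactly 9) = p(16, parts ≤ 9). Computing via the recurrence p(m, j) = p(m, j−1) + p(m−j, j) gives 201.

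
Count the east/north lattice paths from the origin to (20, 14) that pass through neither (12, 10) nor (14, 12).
Number of paths = 910106798

Inclusion–exclusion. Total paths: C(34, 20) = 1391975640. Through P₁: C(22, 12)·C(12, 8) = 320089770. Through P₂: C(26, 14)·C(8, 6) = 270415600. Since P₁ is strictly southwest of P₂, a monotone path through both must visit P₁ then P₂; paths through both = C(22, 12)·C(4, 2)·C(8, 6) = 108636528. Avoid both = 1391975640 − 320089770 − 270415600 + 108636528 = 910106798.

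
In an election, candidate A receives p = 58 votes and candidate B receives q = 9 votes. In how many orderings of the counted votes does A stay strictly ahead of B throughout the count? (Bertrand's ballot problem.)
Strict-lead orderings = 31270559320

Total orderings of the 67 votes with 58 for A: C(67, 58) = 42757703560. By the Bertrand ballot formula (Cycle Lemma / reflection principle), the number of orderings in which A is strictly ahead of B throughout is (p − q)/(p + q) · C(p + q, p) = (58 − 9)/(58 + 9) · 42757703560 = 31270559320.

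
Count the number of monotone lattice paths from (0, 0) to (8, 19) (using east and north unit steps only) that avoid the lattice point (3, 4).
Number of paths = 1677435

Total paths from (0, 0) to (8, 19): C(27, 8) = 2220075. Paths through (3, 4): (paths (0, 0) → (3, 4)) × (paths (3, 4) → (8, 19)) = C(7, 3) · C(20, 5) = 35 · 15504 = 542640. Avoidance count = 2220075 − 542640 = 1677435.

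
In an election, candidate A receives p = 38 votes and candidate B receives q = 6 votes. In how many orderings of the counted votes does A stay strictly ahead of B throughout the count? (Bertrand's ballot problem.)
Strict-lead orderings = 5133856

Total orderings of the 44 votes with 38 for A: C(44, 38) = 7059052. By the Bertrand ballot formula (Cycle Lemma / reflection principle), the number of orderings in which A is strictly ahead of B throughout is (p − q)/(p + q) · C(p + q, p) = (38 − 6)/(38 + 6) · 7059052 = 5133856.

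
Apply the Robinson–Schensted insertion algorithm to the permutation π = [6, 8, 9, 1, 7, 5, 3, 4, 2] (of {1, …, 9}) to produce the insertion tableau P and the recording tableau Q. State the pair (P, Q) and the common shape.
P = [1, 2, 4] / [3, 7, 9] / [5] / [6] / [8];  Q = [1, 2, 3] / [4, 5, 8] / [6] / [7] / [9];  common shape = (3, 3, 1, 1, 1)

Row-insert the values π_1, π_2, … into P one at a time, bumping the leftmost entry strictly greater than the inserted value down to the next row. The recording tableau Q records, in position (i, j), the step at which that cell was added to P.
  Insert 6 (step 1): P = [6];  Q = [1]
  Insert 8 (step 2): P = [6, 8];  Q = [1, 2]
  Insert 9 (step 3): P = [6, 8, 9];  Q = [1, 2, 3]
  Insert 1 (step 4): P = [1, 8, 9] / [6];  Q = [1, 2, 3] / [4]
  Insert 7 (step 5): P = [1, 7, 9] / [6, 8];  Q = [1, 2, 3] / [4, 5]
  Insert 5 (step 6): P = [1, 5, 9] / [6, 7] / [8];  Q = [1, 2, 3] / [4, 5] / [6]
  Insert 3 (step 7): P = [1, 3, 9] / [5, 7] / [6] / [8];  Q = [1, 2, 3] / [4, 5] / [6] / [7]
  Insert 4 (step 8): P = [1, 3, 4] / [5, 7, 9] / [6] / [8];  Q = [1, 2, 3] / [4, 5, 8] / [6] / [7]
  Insert 2 (step 9): P = [1, 2, 4] / [3, 7, 9] / [5] / [6] / [8];  Q = [1, 2, 3] / [4, 5, 8] / [6] / [7] / [9]
Final shape: (3, 3, 1, 1, 1).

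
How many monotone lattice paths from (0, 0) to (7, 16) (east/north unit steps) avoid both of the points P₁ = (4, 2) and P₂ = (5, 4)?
Number of paths = 227586

Inclusion–exclusion. Total paths: C(23, 7) = 245157. Through P₁: C(6, 4)·C(17, 3) = 10200. Through P₂: C(9, 5)·C(14, 2) = 11466. Since P₁ is strictly southwest of P₂, a monotone path through both must visit P₁ then P₂; paths through both = C(6, 4)·C(3, 1)·C(14, 2) = 4095. Avoid both = 245157 − 10200 − 11466 + 4095 = 227586.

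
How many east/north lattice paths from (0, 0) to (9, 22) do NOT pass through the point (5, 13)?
Number of paths = 14033955

Total paths from (0, 0) to (9, 22): C(31, 9) = 20160075. Paths through (5, 13): (paths (0, 0) → (5, 13)) × (paths (5, 13) → (9, 22)) = C(18, 5) · C(13, 4) = 8568 · 715 = 6126120. Avoidance count = 20160075 − 6126120 = 14033955.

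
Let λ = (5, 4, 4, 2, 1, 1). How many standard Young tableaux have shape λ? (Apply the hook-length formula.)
# SYT of shape (5, 4, 4, 2, 1, 1) = 2362932

Hook-length formula: f^λ = n! / Π hook(c), product over all cells c of the Young diagram. For λ = (5, 4, 4, 2, 1, 1), n = 17 boxes. Hook lengths by row (left-to-right, top-to-bottom): [10, 7, 5, 4, 1]; [8, 5, 3, 2]; [7, 4, 2, 1]; [4, 1]; [2]; [1]. Product of hooks = 150528000. So f^λ = 17! / 150528000 = 355687428096000 / 150528000 = 2362932.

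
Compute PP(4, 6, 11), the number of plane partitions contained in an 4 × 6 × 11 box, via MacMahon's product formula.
PP(4, 6, 11) = 14675134144320

Evaluate the triple product over i = 1..4, j = 1..6, k = 1..11. The factors are (2/1) · (3/2) · (4/3) · (5/4) · (6/5) · (7/6) · (8/7) · (9/8) · … (264 factors total). The numerators and denominators telescope so the product is an integer; carrying out the multiplication exactly gives PP(4, 6, 11) = 14675134144320.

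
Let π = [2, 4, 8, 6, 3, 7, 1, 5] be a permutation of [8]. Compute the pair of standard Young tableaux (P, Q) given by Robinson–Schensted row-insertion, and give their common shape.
P = [1, 3, 5, 7] / [2, 6] / [4] / [8];  Q = [1, 2, 3, 6] / [4, 8] / [5] / [7];  common shape = (4, 2, 1, 1)

Row-insert the values π_1, π_2, … into P one at a time, bumping the leftmost entry strictly greater than the inserted value down to the next row. The recording tableau Q records, in position (i, j), the step at which that cell was added to P.
  Insert 2 (step 1): P = [2];  Q = [1]
  Insert 4 (step 2): P = [2, 4];  Q = [1, 2]
  Insert 8 (step 3): P = [2, 4, 8];  Q = [1, 2, 3]
  Insert 6 (step 4): P = [2, 4, 6] / [8];  Q = [1, 2, 3] / [4]
  Insert 3 (step 5): P = [2, 3, 6] / [4] / [8];  Q = [1, 2, 3] / [4] / [5]
  Insert 7 (step 6): P = [2, 3, 6, 7] / [4] / [8];  Q = [1, 2, 3, 6] / [4] / [5]
  Insert 1 (step 7): P = [1, 3, 6, 7] / [2] / [4] / [8];  Q = [1, 2, 3, 6] / [4] / [5] / [7]
  Insert 5 (step 8): P = [1, 3, 5, 7] / [2, 6] / [4] / [8];  Q = [1, 2, 3, 6] / [4, 8] / [5] / [7]
Final shape: (4, 2, 1, 1).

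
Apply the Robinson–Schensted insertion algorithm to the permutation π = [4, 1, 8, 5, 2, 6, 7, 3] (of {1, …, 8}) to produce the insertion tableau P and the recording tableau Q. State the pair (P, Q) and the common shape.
P = [1, 2, 3, 7] / [4, 5, 6] / [8];  Q = [1, 3, 6, 7] / [2, 4, 8] / [5];  common shape = (4, 3, 1)

Row-insert the values π_1, π_2, … into P one at a time, bumping the leftmost entry strictly greater than the inserted value down to the next row. The recording tableau Q records, in position (i, j), the step at which that cell was added to P.
  Insert 4 (step 1): P = [4];  Q = [1]
  Insert 1 (step 2): P = [1] / [4];  Q = [1] / [2]
  Insert 8 (step 3): P = [1, 8] / [4];  Q = [1, 3] / [2]
  Insert 5 (step 4): P = [1, 5] / [4, 8];  Q = [1, 3] / [2, 4]
  Insert 2 (step 5): P = [1, 2] / [4, 5] / [8];  Q = [1, 3] / [2, 4] / [5]
  Insert 6 (step 6): P = [1, 2, 6] / [4, 5] / [8];  Q = [1, 3, 6] / [2, 4] / [5]
  Insert 7 (step 7): P = [1, 2, 6, 7] / [4, 5] / [8];  Q = [1, 3, 6, 7] / [2, 4] / [5]
  Insert 3 (step 8): P = [1, 2, 3, 7] / [4, 5, 6] / [8];  Q = [1, 3, 6, 7] / [2, 4, 8] / [5]
Final shape: (4, 3, 1).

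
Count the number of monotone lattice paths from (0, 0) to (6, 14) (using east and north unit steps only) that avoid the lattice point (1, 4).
Number of paths = 23745

Total paths from (0, 0) to (6, 14): C(20, 6) = 38760. Paths through (1, 4): (paths (0, 0) → (1, 4)) × (paths (1, 4) → (6, 14)) = C(5, 1) · C(15, 5) = 5 · 3003 = 15015. Avoidance count = 38760 − 15015 = 23745.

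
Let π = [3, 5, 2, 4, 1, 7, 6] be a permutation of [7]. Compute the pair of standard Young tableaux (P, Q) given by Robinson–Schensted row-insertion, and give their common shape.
P = [1, 4, 6] / [2, 5, 7] / [3];  Q = [1, 2, 6] / [3, 4, 7] / [5];  common shape = (3, 3, 1)

Row-insert the values π_1, π_2, … into P one at a time, bumping the leftmost entry strictly greater than the inserted value down to the next row. The recording tableau Q records, in position (i, j), the step at which that cell was added to P.
  Insert 3 (step 1): P = [3];  Q = [1]
  Insert 5 (step 2): P = [3, 5];  Q = [1, 2]
  Insert 2 (step 3): P = [2, 5] / [3];  Q = [1, 2] / [3]
  Insert 4 (step 4): P = [2, 4] / [3, 5];  Q = [1, 2] / [3, 4]
  Insert 1 (step 5): P = [1, 4] / [2, 5] / [3];  Q = [1, 2] / [3, 4] / [5]
  Insert 7 (step 6): P = [1, 4, 7] / [2, 5] / [3];  Q = [1, 2, 6] / [3, 4] / [5]
  Insert 6 (step 7): P = [1, 4, 6] / [2, 5, 7] / [3];  Q = [1, 2, 6] / [3, 4, 7] / [5]
Final shape: (3, 3, 1).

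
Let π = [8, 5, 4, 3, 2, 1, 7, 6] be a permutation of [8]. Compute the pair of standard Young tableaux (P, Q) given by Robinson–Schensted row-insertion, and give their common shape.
P = [1, 6] / [2, 7] / [3] / [4] / [5] / [8];  Q = [1, 7] / [2, 8] / [3] / [4] / [5] / [6];  common shape = (2, 2, 1, 1, 1, 1)

Row-insert the values π_1, π_2, … into P one at a time, bumping the leftmost entry strictly greater than the inserted value down to the next row. The recording tableau Q records, in position (i, j), the step at which that cell was added to P.
  Insert 8 (step 1): P = [8];  Q = [1]
  Insert 5 (step 2): P = [5] / [8];  Q = [1] / [2]
  Insert 4 (step 3): P = [4] / [5] / [8];  Q = [1] / [2] / [3]
  Insert 3 (step 4): P = [3] / [4] / [5] / [8];  Q = [1] / [2] / [3] / [4]
  Insert 2 (step 5): P = [2] / [3] / [4] / [5] / [8];  Q = [1] / [2] / [3] / [4] / [5]
  Insert 1 (step 6): P = [1] / [2] / [3] / [4] / [5] / [8];  Q = [1] / [2] / [3] / [4] / [5] / [6]
  Insert 7 (step 7): P = [1, 7] / [2] / [3] / [4] / [5] / [8];  Q = [1, 7] / [2] / [3] / [4] / [5] / [6]
  Insert 6 (step 8): P = [1, 6] / [2, 7] / [3] / [4] / [5] / [8];  Q = [1, 7] / [2, 8] / [3] / [4] / [5] / [6]
Final shape: (2, 2, 1, 1, 1, 1).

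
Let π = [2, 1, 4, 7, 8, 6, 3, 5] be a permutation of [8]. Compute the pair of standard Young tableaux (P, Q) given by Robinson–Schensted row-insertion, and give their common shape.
P = [1, 3, 5, 8] / [2, 4, 6] / [7];  Q = [1, 3, 4, 5] / [2, 6, 8] / [7];  common shape = (4, 3, 1)

Row-insert the values π_1, π_2, … into P one at a time, bumping the leftmost entry strictly greater than the inserted value down to the next row. The recording tableau Q records, in position (i, j), the step at which that cell was added to P.
  Insert 2 (step 1): P = [2];  Q = [1]
  Insert 1 (step 2): P = [1] / [2];  Q = [1] / [2]
  Insert 4 (step 3): P = [1, 4] / [2];  Q = [1, 3] / [2]
  Insert 7 (step 4): P = [1, 4, 7] / [2];  Q = [1, 3, 4] / [2]
  Insert 8 (step 5): P = [1, 4, 7, 8] / [2];  Q = [1, 3, 4, 5] / [2]
  Insert 6 (step 6): P = [1, 4, 6, 8] / [2, 7];  Q = [1, 3, 4, 5] / [2, 6]
  Insert 3 (step 7): P = [1, 3, 6, 8] / [2, 4] / [7];  Q = [1, 3, 4, 5] / [2, 6] / [7]
  Insert 5 (step 8): P = [1, 3, 5, 8] / [2, 4, 6] / [7];  Q = [1, 3, 4, 5] / [2, 6, 8] / [7]
Final shape: (4, 3, 1).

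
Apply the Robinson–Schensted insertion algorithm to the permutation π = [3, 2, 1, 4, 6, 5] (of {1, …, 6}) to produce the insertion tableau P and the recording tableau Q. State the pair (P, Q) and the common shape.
P = [1, 4, 5] / [2, 6] / [3];  Q = [1, 4, 5] / [2, 6] / [3];  common shape = (3, 2, 1)

Row-insert the values π_1, π_2, … into P one at a time, bumping the leftmost entry strictly greater than the inserted value down to the next row. The recording tableau Q records, in position (i, j), the step at which that cell was added to P.
  Insert 3 (step 1): P = [3];  Q = [1]
  Insert 2 (step 2): P = [2] / [3];  Q = [1] / [2]
  Insert 1 (step 3): P = [1] / [2] / [3];  Q = [1] / [2] / [3]
  Insert 4 (step 4): P = [1, 4] / [2] / [3];  Q = [1, 4] / [2] / [3]
  Insert 6 (step 5): P = [1, 4, 6] / [2] / [3];  Q = [1, 4, 5] / [2] / [3]
  Insert 5 (step 6): P = [1, 4, 5] / [2, 6] / [3];  Q = [1, 4, 5] / [2, 6] / [3]
Final shape: (3, 2, 1).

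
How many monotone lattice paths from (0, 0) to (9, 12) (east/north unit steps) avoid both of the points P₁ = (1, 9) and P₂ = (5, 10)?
Number of paths = 247985

Inclusion–exclusion. Total paths: C(21, 9) = 293930. Through P₁: C(10, 1)·C(11, 8) = 1650. Through P₂: C(15, 5)·C(6, 4) = 45045. Since P₁ is strictly southwest of P₂, a monotone path through both must visit P₁ then P₂; paths through both = C(10, 1)·C(5, 4)·C(6, 4) = 750. Avoid both = 293930 − 1650 − 45045 + 750 = 247985.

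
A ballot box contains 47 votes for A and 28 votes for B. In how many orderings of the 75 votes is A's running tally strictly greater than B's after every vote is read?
Strict-lead orderings = 79706857775188636496

Total orderings of the 75 votes with 47 for A: C(75, 47) = 314632333323113038800. By the Bertrand ballot formula (Cycle Lemma / reflection principle), the number of orderings in which A is strictly ahead of B throughout is (p − q)/(p + q) · C(p + q, p) = (47 − 28)/(47 + 28) · 314632333323113038800 = 79706857775188636496.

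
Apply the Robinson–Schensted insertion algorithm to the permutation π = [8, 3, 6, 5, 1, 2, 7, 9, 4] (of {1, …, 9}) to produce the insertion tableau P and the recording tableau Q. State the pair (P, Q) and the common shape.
P = [1, 2, 4, 9] / [3, 5, 7] / [6] / [8];  Q = [1, 3, 7, 8] / [2, 6, 9] / [4] / [5];  common shape = (4, 3, 1, 1)

Row-insert the values π_1, π_2, … into P one at a time, bumping the leftmost entry strictly greater than the inserted value down to the next row. The recording tableau Q records, in position (i, j), the step at which that cell was added to P.
  Insert 8 (step 1): P = [8];  Q = [1]
  Insert 3 (step 2): P = [3] / [8];  Q = [1] / [2]
  Insert 6 (step 3): P = [3, 6] / [8];  Q = [1, 3] / [2]
  Insert 5 (step 4): P = [3, 5] / [6] / [8];  Q = [1, 3] / [2] / [4]
  Insert 1 (step 5): P = [1, 5] / [3] / [6] / [8];  Q = [1, 3] / [2] / [4] / [5]
  Insert 2 (step 6): P = [1, 2] / [3, 5] / [6] / [8];  Q = [1, 3] / [2, 6] / [4] / [5]
  Insert 7 (step 7): P = [1, 2, 7] / [3, 5] / [6] / [8];  Q = [1, 3, 7] / [2, 6] / [4] / [5]
  Insert 9 (step 8): P = [1, 2, 7, 9] / [3, 5] / [6] / [8];  Q = [1, 3, 7, 8] / [2, 6] / [4] / [5]
  Insert 4 (step 9): P = [1, 2, 4, 9] / [3, 5, 7] / [6] / [8];  Q = [1, 3, 7, 8] / [2, 6, 9] / [4] / [5]
Final shape: (4, 3, 1, 1).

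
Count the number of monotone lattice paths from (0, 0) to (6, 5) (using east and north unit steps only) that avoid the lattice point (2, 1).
Number of paths = 252

Total paths from (0, 0) to (6, 5): C(11, 6) = 462. Paths through (2, 1): (paths (0, 0) → (2, 1)) × (paths (2, 1) → (6, 5)) = C(3, 2) · C(8, 4) = 3 · 70 = 210. Avoidance count = 462 − 210 = 252.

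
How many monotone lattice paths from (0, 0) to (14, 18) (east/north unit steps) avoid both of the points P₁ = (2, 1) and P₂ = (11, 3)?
Number of paths = 315585411

Inclusion–exclusion. Total paths: C(32, 14) = 471435600. Through P₁: C(3, 2)·C(29, 12) = 155687805. Through P₂: C(14, 11)·C(18, 3) = 297024. Since P₁ is strictly southwest of P₂, a monotone path through both must visit P₁ then P₂; paths through both = C(3, 2)·C(11, 9)·C(18, 3) = 134640. Avoid both = 471435600 − 155687805 − 297024 + 134640 = 315585411.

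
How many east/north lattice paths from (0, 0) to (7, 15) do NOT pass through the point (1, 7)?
Number of paths = 146520

Total paths from (0, 0) to (7, 15): C(22, 7) = 170544. Paths through (1, 7): (paths (0, 0) → (1, 7)) × (paths (1, 7) → (7, 15)) = C(8, 1) · C(14, 6) = 8 · 3003 = 24024. Avoidance count = 170544 − 24024 = 146520.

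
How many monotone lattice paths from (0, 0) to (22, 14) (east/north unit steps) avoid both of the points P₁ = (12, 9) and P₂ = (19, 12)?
Number of paths = 1855136160

Inclusion–exclusion. Total paths: C(36, 22) = 3796297200. Through P₁: C(21, 12)·C(15, 10) = 882671790. Through P₂: C(31, 19)·C(5, 3) = 1411205250. Since P₁ is strictly southwest of P₂, a monotone path through both must visit P₁ then P₂; paths through both = C(21, 12)·C(10, 7)·C(5, 3) = 352716000. Avoid both = 3796297200 − 882671790 − 1411205250 + 352716000 = 1855136160.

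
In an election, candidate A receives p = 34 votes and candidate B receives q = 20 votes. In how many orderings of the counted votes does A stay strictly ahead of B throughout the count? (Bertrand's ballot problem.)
Strict-lead orderings = 83322650532485

Total orderings of the 54 votes with 34 for A: C(54, 34) = 321387366339585. By the Bertrand ballot formula (Cycle Lemma / reflection principle), the number of orderings in which A is strictly ahead of B throughout is (p − q)/(p + q) · C(p + q, p) = (34 − 20)/(34 + 20) · 321387366339585 = 83322650532485.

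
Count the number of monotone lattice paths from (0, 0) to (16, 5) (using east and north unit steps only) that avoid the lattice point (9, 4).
Number of paths = 14629

Total paths from (0, 0) to (16, 5): C(21, 16) = 20349. Paths through (9, 4): (paths (0, 0) → (9, 4)) × (paths (9, 4) → (16, 5)) = C(13, 9) · C(8, 7) = 715 · 8 = 5720. Avoidance count = 20349 − 5720 = 14629.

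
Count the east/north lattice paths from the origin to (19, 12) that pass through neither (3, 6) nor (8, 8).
Number of paths = 119693343

Inclusion–exclusion. Total paths: C(31, 19) = 141120525. Through P₁: C(9, 3)·C(22, 16) = 6267492. Through P₂: C(16, 8)·C(15, 11) = 17567550. Since P₁ is strictly southwest of P₂, a monotone path through both must visit P₁ then P₂; paths through both = C(9, 3)·C(7, 5)·C(15, 11) = 2407860. Avoid both = 141120525 − 6267492 − 17567550 + 2407860 = 119693343.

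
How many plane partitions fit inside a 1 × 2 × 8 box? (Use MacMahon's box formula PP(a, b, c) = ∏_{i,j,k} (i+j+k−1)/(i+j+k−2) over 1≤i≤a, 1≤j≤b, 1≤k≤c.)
PP(1, 2, 8) = 45

Evaluate the triple product over i = 1..1, j = 1..2, k = 1..8. The factors are (2/1) · (3/2) · (4/3) · (5/4) · (6/5) · (7/6) · (8/7) · (9/8) · … (16 factors total). The numerators and denominators telescope so the product is an integer; carrying out the multiplication exactly gives PP(1, 2, 8) = 45.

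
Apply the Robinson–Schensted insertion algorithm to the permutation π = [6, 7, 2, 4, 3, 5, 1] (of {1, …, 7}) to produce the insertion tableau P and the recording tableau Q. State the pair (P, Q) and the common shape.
P = [1, 3, 5] / [2, 7] / [4] / [6];  Q = [1, 2, 6] / [3, 4] / [5] / [7];  common shape = (3, 2, 1, 1)

Row-insert the values π_1, π_2, … into P one at a time, bumping the leftmost entry strictly greater than the inserted value down to the next row. The recording tableau Q records, in position (i, j), the step at which that cell was added to P.
  Insert 6 (step 1): P = [6];  Q = [1]
  Insert 7 (step 2): P = [6, 7];  Q = [1, 2]
  Insert 2 (step 3): P = [2, 7] / [6];  Q = [1, 2] / [3]
  Insert 4 (step 4): P = [2, 4] / [6, 7];  Q = [1, 2] / [3, 4]
  Insert 3 (step 5): P = [2, 3] / [4, 7] / [6];  Q = [1, 2] / [3, 4] / [5]
  Insert 5 (step 6): P = [2, 3, 5] / [4, 7] / [6];  Q = [1, 2, 6] / [3, 4] / [5]
  Insert 1 (step 7): P = [1, 3, 5] / [2, 7] / [4] / [6];  Q = [1, 2, 6] / [3, 4] / [5] / [7]
Final shape: (3, 2, 1, 1).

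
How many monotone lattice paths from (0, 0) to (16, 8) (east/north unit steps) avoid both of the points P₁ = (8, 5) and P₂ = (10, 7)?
Number of paths = 441034

Inclusion–exclusion. Total paths: C(24, 16) = 735471. Through P₁: C(13, 8)·C(11, 8) = 212355. Through P₂: C(17, 10)·C(7, 6) = 136136. Since P₁ is strictly southwest of P₂, a monotone path through both must visit P₁ then P₂; paths through both = C(13, 8)·C(4, 2)·C(7, 6) = 54054. Avoid both = 735471 − 212355 − 136136 + 54054 = 441034.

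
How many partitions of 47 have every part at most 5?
p(47, parts ≤ 5) = 3034

Use the recurrence p(n, m) = p(n, m−1) + p(n−m, m): either the largest part is < m (count p(n, m−1)) or the largest part is exactly m (remove one copy of m, count p(n−m, m)). With p(0, ·) = 1 this gives p(47, parts ≤ 5) = 3034. (By conjugating Young diagrams, this also counts partitions of 47 into at most 5 parts.)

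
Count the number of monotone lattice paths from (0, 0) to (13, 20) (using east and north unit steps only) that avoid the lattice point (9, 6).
Number of paths = 557851140

Total paths from (0, 0) to (13, 20): C(33, 13) = 573166440. Paths through (9, 6): (paths (0, 0) → (9, 6)) × (paths (9, 6) → (13, 20)) = C(15, 9) · C(18, 4) = 5005 · 3060 = 15315300. Avoidance count = 573166440 − 15315300 = 557851140.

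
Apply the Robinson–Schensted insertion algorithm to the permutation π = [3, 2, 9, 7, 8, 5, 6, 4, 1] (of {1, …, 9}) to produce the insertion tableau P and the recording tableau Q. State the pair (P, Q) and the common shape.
P = [1, 4, 6] / [2, 5, 8] / [3] / [7] / [9];  Q = [1, 3, 5] / [2, 4, 7] / [6] / [8] / [9];  common shape = (3, 3, 1, 1, 1)

Row-insert the values π_1, π_2, … into P one at a time, bumping the leftmost entry strictly greater than the inserted value down to the next row. The recording tableau Q records, in position (i, j), the step at which that cell was added to P.
  Insert 3 (step 1): P = [3];  Q = [1]
  Insert 2 (step 2): P = [2] / [3];  Q = [1] / [2]
  Insert 9 (step 3): P = [2, 9] / [3];  Q = [1, 3] / [2]
  Insert 7 (step 4): P = [2, 7] / [3, 9];  Q = [1, 3] / [2, 4]
  Insert 8 (step 5): P = [2, 7, 8] / [3, 9];  Q = [1, 3, 5] / [2, 4]
  Insert 5 (step 6): P = [2, 5, 8] / [3, 7] / [9];  Q = [1, 3, 5] / [2, 4] / [6]
  Insert 6 (step 7): P = [2, 5, 6] / [3, 7, 8] / [9];  Q = [1, 3, 5] / [2, 4, 7] / [6]
  Insert 4 (step 8): P = [2, 4, 6] / [3, 5, 8] / [7] / [9];  Q = [1, 3, 5] / [2, 4, 7] / [6] / [8]
  Insert 1 (step 9): P = [1, 4, 6] / [2, 5, 8] / [3] / [7] / [9];  Q = [1, 3, 5] / [2, 4, 7] / [6] / [8] / [9]
Final shape: (3, 3, 1, 1, 1).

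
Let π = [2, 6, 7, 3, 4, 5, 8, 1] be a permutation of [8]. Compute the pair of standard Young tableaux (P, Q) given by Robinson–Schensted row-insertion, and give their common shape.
P = [1, 3, 4, 5, 8] / [2, 7] / [6];  Q = [1, 2, 3, 6, 7] / [4, 5] / [8];  common shape = (5, 2, 1)

Row-insert the values π_1, π_2, … into P one at a time, bumping the leftmost entry strictly greater than the inserted value down to the next row. The recording tableau Q records, in position (i, j), the step at which that cell was added to P.
  Insert 2 (step 1): P = [2];  Q = [1]
  Insert 6 (step 2): P = [2, 6];  Q = [1, 2]
  Insert 7 (step 3): P = [2, 6, 7];  Q = [1, 2, 3]
  Insert 3 (step 4): P = [2, 3, 7] / [6];  Q = [1, 2, 3] / [4]
  Insert 4 (step 5): P = [2, 3, 4] / [6, 7];  Q = [1, 2, 3] / [4, 5]
  Insert 5 (step 6): P = [2, 3, 4, 5] / [6, 7];  Q = [1, 2, 3, 6] / [4, 5]
  Insert 8 (step 7): P = [2, 3, 4, 5, 8] / [6, 7];  Q = [1, 2, 3, 6, 7] / [4, 5]
  Insert 1 (step 8): P = [1, 3, 4, 5, 8] / [2, 7] / [6];  Q = [1, 2, 3, 6, 7] / [4, 5] / [8]
Final shape: (5, 2, 1).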